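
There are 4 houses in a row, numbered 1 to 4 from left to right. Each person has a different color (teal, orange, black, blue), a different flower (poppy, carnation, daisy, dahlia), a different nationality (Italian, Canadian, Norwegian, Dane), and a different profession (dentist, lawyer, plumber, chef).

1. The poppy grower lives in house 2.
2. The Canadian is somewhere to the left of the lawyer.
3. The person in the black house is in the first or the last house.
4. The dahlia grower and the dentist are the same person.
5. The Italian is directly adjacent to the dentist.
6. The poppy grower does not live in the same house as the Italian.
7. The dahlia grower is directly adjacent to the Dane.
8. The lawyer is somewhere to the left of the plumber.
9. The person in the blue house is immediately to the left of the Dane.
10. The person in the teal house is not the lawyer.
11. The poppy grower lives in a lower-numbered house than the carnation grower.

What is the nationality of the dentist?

From clue 1, the poppy grower must be in house 2.
House 1's profession must be chef (nothing else left).
So house 2 gets lawyer for profession.
The Canadian is in house 1 (clue 2).
So house 1 gets daisy for flower.
The person in the black house is narrowed to house 1 or 4; consider each.
Placing it in house 1 leads to a contradiction, so it's in house 4.
The person in the teal house is narrowed to house 1 or 3; consider each.
Placing it in house 1 leads to a contradiction, so it's in house 3.
The person in the blue house is narrowed to house 1 or 2; consider each.
Placing it in house 2 leads to a contradiction, so it's in house 1.
The Dane is in house 2 (clue 9).
So house 2 gets orange for color.
The dahlia grower is in house 3 (clue 7).
House 4 flower: only carnation fits.
By clue 4, the dentist is in house 3.
From clue 5, the Italian must be in house 4.
That leaves Norwegian as the nationality for house 3.
The only profession still possible for house 4 is plumber.
So: house 1 = blue/daisy/Canadian/chef, house 2 = orange/poppy/Dane/lawyer, house 3 = teal/dahlia/Norwegian/dentist, house 4 = black/carnation/Italian/plumber.

Norwegian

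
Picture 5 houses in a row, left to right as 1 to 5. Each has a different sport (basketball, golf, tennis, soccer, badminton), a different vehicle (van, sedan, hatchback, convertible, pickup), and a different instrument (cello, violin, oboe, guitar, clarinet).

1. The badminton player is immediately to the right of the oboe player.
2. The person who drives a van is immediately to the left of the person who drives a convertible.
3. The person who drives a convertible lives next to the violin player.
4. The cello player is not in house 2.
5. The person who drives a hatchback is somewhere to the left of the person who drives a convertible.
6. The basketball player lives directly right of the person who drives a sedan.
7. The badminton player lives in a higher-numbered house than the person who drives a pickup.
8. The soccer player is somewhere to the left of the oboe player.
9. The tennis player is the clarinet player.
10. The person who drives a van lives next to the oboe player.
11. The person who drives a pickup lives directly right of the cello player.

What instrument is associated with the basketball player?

guitar

House 5's vehicle must be convertible (nothing else left).
Clue 2 places the person who drives a van in house 4.
Clue 3 places the violin player in house 4.
Clue 10: the oboe player is in house 3.
House 2 vehicle: only pickup fits.
Clue 1: the badminton player is in house 4.
So house 3 gets golf for sport.
So house 5 gets tennis for sport.
House 1's instrument must be cello (nothing else left).
The person who drives a sedan is in house 1 (clue 6).
Clue 9: the clarinet player is in house 5.
House 1 sport: only soccer fits.
That leaves basketball as the sport for house 2.
House 3 vehicle: only hatchback fits.
The only instrument still possible for house 2 is guitar.
So: house 1 = soccer/sedan/cello, house 2 = basketball/pickup/guitar, house 3 = golf/hatchback/oboe, house 4 = badminton/van/violin, house 5 = tennis/convertible/clarinet.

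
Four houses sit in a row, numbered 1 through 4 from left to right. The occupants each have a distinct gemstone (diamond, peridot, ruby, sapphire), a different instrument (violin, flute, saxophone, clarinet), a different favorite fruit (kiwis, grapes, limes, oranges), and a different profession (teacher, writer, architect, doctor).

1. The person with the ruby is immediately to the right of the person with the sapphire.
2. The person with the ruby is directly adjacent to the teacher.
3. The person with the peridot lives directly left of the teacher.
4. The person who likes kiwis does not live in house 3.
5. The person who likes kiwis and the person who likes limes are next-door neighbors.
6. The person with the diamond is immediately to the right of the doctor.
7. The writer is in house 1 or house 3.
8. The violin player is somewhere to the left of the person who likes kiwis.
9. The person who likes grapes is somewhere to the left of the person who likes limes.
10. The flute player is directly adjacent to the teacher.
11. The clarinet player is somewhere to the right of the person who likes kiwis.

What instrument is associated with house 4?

clarinet

From clue 11, the person who likes kiwis must be in house 2.
That leaves grapes as the favorite fruit for house 1.
The only favorite fruit still possible for house 3 is limes.
House 4's favorite fruit must be oranges (nothing else left).
By clue 8, the violin player is in house 1.
The clarinet player is narrowed to house 3 or 4; consider each.
Placing it in house 3 leads to a contradiction, so it's in house 4.
The flute player is narrowed to house 2 or 3; consider each.
Placing it in house 2 leads to a contradiction, so it's in house 3.
So house 2 gets saxophone for instrument.
Clue 2 places the person with the ruby in house 3.
House 4 gemstone: only diamond fits.
The person with the sapphire is in house 2 (clue 1).
Clue 3 places the teacher in house 2.
The doctor is in house 3 (clue 6).
The only gemstone still possible for house 1 is peridot.
So house 4 gets architect for profession.
House 1's profession must be writer (nothing else left).
So: house 1 = peridot/violin/grapes/writer, house 2 = sapphire/saxophone/kiwis/teacher, house 3 = ruby/flute/limes/doctor, house 4 = diamond/clarinet/oranges/architect.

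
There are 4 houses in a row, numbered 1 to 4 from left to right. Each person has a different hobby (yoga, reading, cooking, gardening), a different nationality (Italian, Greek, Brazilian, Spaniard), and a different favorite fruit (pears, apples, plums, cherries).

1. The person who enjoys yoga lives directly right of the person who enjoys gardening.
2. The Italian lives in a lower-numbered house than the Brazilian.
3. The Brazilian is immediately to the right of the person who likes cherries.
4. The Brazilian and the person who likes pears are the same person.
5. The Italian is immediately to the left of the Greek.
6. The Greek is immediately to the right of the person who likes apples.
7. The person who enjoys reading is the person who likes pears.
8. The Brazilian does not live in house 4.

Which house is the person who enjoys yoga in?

2

That leaves Spaniard as the nationality for house 4.
The only favorite fruit still possible for house 4 is plums.
The only nationality still possible for house 1 is Italian.
House 3 favorite fruit: only pears fits.
Clue 4 places the Brazilian in house 3.
From clue 5, the Greek must be in house 2.
Clue 6: the person who likes apples is in house 1.
By clue 7, the person who enjoys reading is in house 3.
House 2's favorite fruit must be cherries (nothing else left).
The person who enjoys yoga is in house 2 (clue 1).
By clue 1, the person who enjoys gardening is in house 1.
House 4's hobby must be cooking (nothing else left).
So: house 1 = gardening/Italian/apples, house 2 = yoga/Greek/cherries, house 3 = reading/Brazilian/pears, house 4 = cooking/Spaniard/plums.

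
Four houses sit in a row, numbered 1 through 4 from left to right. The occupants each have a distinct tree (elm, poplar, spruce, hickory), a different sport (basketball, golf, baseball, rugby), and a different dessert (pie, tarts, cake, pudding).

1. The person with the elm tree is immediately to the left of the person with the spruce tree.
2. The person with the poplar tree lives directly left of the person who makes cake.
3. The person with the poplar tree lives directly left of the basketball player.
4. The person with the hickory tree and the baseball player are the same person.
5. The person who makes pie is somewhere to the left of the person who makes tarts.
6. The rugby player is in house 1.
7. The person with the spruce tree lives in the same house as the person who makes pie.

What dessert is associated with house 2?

Clue 6: the rugby player is in house 1.
That leaves hickory as the tree for house 4.
The only dessert still possible for house 1 is pudding.
The baseball player is in house 4 (clue 4).
The only tree still possible for house 3 is spruce.
Clue 1: the person with the elm tree is in house 2.
The person who makes pie is in house 3 (clue 7).
That leaves poplar as the tree for house 1.
House 2's dessert must be cake (nothing else left).
So house 4 gets tarts for dessert.
Clue 3: the basketball player is in house 2.
House 3's sport must be golf (nothing else left).
So: house 1 = poplar/rugby/pudding, house 2 = elm/basketball/cake, house 3 = spruce/golf/pie, house 4 = hickory/baseball/tarts.

cake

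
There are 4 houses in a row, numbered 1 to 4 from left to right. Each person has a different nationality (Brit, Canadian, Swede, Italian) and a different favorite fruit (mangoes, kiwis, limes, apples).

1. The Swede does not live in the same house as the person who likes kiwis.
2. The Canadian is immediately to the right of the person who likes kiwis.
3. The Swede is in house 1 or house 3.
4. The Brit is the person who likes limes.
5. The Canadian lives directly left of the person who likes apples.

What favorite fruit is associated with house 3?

apples

The Canadian is narrowed to house 2 or 3; consider each.
Placing it in house 3 leads to a contradiction, so it's in house 2.
The person who likes kiwis is in house 1 (clue 2).
From clue 5, the person who likes apples must be in house 3.
Clue 1: the Swede is in house 3.
The Brit is in house 4 (clue 4).
The person who likes limes is in house 4 (clue 4).
So house 1 gets Italian for nationality.
That leaves mangoes as the favorite fruit for house 2.
So: house 1 = Italian/kiwis, house 2 = Canadian/mangoes, house 3 = Swede/apples, house 4 = Brit/limes.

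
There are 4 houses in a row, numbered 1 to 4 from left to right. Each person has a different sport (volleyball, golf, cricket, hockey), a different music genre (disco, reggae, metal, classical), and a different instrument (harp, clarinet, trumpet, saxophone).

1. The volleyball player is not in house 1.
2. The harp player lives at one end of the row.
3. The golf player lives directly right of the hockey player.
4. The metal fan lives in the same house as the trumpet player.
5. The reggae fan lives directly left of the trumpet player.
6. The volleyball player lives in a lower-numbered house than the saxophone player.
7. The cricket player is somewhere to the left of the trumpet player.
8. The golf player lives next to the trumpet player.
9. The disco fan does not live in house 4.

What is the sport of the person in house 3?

hockey

House 4 sport: only golf fits.
Clue 3: the hockey player is in house 3.
The trumpet player is in house 3 (clue 8).
The only sport still possible for house 1 is cricket.
House 2's sport must be volleyball (nothing else left).
House 2 instrument: only clarinet fits.
So house 4 gets saxophone for instrument.
Clue 4 places the metal fan in house 3.
The reggae fan is in house 2 (clue 5).
The only music genre still possible for house 4 is classical.
That leaves harp as the instrument for house 1.
So house 1 gets disco for music genre.
So: house 1 = cricket/disco/harp, house 2 = volleyball/reggae/clarinet, house 3 = hockey/metal/trumpet, house 4 = golf/classical/saxophone.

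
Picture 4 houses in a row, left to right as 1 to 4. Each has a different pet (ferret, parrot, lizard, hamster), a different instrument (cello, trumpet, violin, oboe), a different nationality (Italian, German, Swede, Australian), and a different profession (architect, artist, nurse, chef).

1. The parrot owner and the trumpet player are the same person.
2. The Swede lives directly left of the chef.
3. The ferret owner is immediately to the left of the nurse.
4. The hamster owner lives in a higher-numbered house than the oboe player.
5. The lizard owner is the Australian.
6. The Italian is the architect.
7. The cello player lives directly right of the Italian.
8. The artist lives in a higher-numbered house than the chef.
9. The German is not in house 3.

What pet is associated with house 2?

The only profession still possible for house 1 is architect.
By clue 6, the Italian is in house 1.
The cello player is in house 2 (clue 7).
House 2 nationality: only Swede fits.
The only nationality still possible for house 3 is Australian.
House 4's nationality must be German (nothing else left).
Clue 2: the chef is in house 3.
Clue 5: the lizard owner is in house 3.
Clue 8: the artist is in house 4.
So house 2 gets nurse for profession.
The ferret owner is in house 1 (clue 3).
House 2 pet: only hamster fits.
House 4 pet: only parrot fits.
Clue 1 places the trumpet player in house 4.
The oboe player is in house 1 (clue 4).
The only instrument still possible for house 3 is violin.
So: house 1 = ferret/oboe/Italian/architect, house 2 = hamster/cello/Swede/nurse, house 3 = lizard/violin/Australian/chef, house 4 = parrot/trumpet/German/artist.

hamster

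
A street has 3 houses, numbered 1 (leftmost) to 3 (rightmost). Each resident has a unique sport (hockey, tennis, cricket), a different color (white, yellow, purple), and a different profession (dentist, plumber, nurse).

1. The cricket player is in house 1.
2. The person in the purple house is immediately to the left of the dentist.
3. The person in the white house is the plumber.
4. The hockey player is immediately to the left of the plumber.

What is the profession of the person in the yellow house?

dentist

From clue 1, the cricket player must be in house 1.
House 3's sport must be tennis (nothing else left).
The only profession still possible for house 1 is nurse.
By clue 4, the plumber is in house 3.
That leaves hockey as the sport for house 2.
The only profession still possible for house 2 is dentist.
From clue 2, the person in the purple house must be in house 1.
Clue 3 places the person in the white house in house 3.
House 2 color: only yellow fits.
So: house 1 = cricket/purple/nurse, house 2 = hockey/yellow/dentist, house 3 = tennis/white/plumber.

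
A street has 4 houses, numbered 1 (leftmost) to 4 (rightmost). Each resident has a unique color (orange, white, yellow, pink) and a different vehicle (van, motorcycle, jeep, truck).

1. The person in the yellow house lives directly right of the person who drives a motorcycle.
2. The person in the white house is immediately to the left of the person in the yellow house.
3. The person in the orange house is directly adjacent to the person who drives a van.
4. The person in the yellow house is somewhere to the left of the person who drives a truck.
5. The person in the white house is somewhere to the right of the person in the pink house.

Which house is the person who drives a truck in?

4

So house 4 gets orange for color.
By clue 2, the person in the white house is in house 2.
Clue 2 places the person in the yellow house in house 3.
From clue 3, the person who drives a van must be in house 3.
The person who drives a truck is in house 4 (clue 4).
Clue 5 places the person in the pink house in house 1.
By clue 1, the person who drives a motorcycle is in house 2.
That leaves jeep as the vehicle for house 1.
So: house 1 = pink/jeep, house 2 = white/motorcycle, house 3 = yellow/van, house 4 = orange/truck.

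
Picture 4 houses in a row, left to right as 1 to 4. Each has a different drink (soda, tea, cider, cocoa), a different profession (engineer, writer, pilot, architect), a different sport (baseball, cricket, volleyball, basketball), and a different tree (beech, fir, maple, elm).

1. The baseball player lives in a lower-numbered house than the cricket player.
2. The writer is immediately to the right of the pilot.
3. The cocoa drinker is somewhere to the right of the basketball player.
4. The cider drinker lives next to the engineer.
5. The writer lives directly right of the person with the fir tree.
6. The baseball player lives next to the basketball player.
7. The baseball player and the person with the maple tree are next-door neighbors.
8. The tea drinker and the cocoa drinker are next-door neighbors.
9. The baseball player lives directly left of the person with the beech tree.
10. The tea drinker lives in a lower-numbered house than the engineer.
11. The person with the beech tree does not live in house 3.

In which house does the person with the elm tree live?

Clue 6: the basketball player is in house 2.
The only drink still possible for house 1 is soda.
The cocoa drinker is narrowed to house 3 or 4; consider each.
Placing it in house 4 leads to a contradiction, so it's in house 3.
Clue 8 places the tea drinker in house 2.
House 4 drink: only cider fits.
The engineer is in house 3 (clue 4).
The writer is in house 2 (clue 2).
Clue 2: the pilot is in house 1.
Clue 5: the person with the fir tree is in house 1.
House 4 profession: only architect fits.
The only tree still possible for house 3 is elm.
The baseball player is narrowed to house 1 or 3; consider each.
Placing it in house 1 leads to a contradiction, so it's in house 3.
The cricket player is in house 4 (clue 1).
Clue 9: the person with the beech tree is in house 4.
So house 1 gets volleyball for sport.
House 2's tree must be maple (nothing else left).
So: house 1 = soda/pilot/volleyball/fir, house 2 = tea/writer/basketball/maple, house 3 = cocoa/engineer/baseball/elm, house 4 = cider/architect/cricket/beech.

3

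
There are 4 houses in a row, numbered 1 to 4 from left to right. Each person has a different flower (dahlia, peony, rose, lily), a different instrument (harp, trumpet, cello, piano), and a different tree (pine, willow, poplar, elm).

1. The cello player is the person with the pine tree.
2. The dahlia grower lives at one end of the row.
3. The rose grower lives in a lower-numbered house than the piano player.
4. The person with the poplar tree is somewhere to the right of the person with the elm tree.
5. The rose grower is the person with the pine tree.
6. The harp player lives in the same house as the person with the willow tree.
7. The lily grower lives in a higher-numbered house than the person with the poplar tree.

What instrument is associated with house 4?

harp

That leaves willow as the tree for house 4.
Clue 6 places the harp player in house 4.
House 3 tree: only poplar fits.
From clue 7, the lily grower must be in house 4.
The only flower still possible for house 3 is peony.
House 1 flower: only dahlia fits.
That leaves rose as the flower for house 2.
By clue 3, the piano player is in house 3.
From clue 5, the person with the pine tree must be in house 2.
So house 1 gets elm for tree.
The cello player is in house 2 (clue 1).
The only instrument still possible for house 1 is trumpet.
So: house 1 = dahlia/trumpet/elm, house 2 = rose/cello/pine, house 3 = peony/piano/poplar, house 4 = lily/harp/willow.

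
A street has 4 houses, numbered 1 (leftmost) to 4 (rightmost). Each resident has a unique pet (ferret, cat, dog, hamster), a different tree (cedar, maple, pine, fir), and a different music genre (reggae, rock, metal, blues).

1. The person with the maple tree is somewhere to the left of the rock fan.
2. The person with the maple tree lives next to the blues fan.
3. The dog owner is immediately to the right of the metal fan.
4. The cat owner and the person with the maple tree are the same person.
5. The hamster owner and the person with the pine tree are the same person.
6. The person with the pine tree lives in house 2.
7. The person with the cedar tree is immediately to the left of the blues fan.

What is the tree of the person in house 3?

maple

By clue 6, the person with the pine tree is in house 2.
House 4 tree: only fir fits.
From clue 5, the hamster owner must be in house 2.
So house 1 gets reggae for music genre.
The cat owner is narrowed to house 1 or 3; consider each.
Placing it in house 1 leads to a contradiction, so it's in house 3.
Clue 4: the person with the maple tree is in house 3.
So house 1 gets ferret for pet.
That leaves dog as the pet for house 4.
The only tree still possible for house 1 is cedar.
Clue 1 places the rock fan in house 4.
Clue 3 places the metal fan in house 3.
From clue 7, the blues fan must be in house 2.
So: house 1 = ferret/cedar/reggae, house 2 = hamster/pine/blues, house 3 = cat/maple/metal, house 4 = dog/fir/rock.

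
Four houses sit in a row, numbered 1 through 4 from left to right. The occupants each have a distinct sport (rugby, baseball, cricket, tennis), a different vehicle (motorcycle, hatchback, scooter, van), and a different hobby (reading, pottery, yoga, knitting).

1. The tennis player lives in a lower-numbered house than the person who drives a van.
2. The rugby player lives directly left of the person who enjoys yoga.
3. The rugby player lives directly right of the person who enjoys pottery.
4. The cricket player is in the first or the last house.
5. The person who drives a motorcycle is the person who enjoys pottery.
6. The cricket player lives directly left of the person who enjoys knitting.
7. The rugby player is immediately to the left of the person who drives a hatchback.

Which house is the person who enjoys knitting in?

2

From clue 6, the cricket player must be in house 1.
From clue 6, the person who enjoys knitting must be in house 2.
So house 4 gets baseball for sport.
The rugby player is in house 2 (clue 3).
The person who drives a motorcycle is in house 1 (clue 5).
From clue 7, the person who drives a hatchback must be in house 3.
House 3 sport: only tennis fits.
That leaves scooter as the vehicle for house 2.
The only vehicle still possible for house 4 is van.
House 1 hobby: only pottery fits.
By clue 2, the person who enjoys yoga is in house 3.
The only hobby still possible for house 4 is reading.
So: house 1 = cricket/motorcycle/pottery, house 2 = rugby/scooter/knitting, house 3 = tennis/hatchback/yoga, house 4 = baseball/van/reading.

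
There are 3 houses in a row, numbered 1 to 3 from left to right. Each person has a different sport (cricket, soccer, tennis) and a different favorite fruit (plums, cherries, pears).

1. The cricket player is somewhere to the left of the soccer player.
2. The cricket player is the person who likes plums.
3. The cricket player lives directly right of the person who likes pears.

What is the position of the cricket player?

2

From clue 3, the cricket player must be in house 2.
From clue 3, the person who likes pears must be in house 1.
So house 1 gets tennis for sport.
House 3's sport must be soccer (nothing else left).
So house 3 gets cherries for favorite fruit.
House 2 favorite fruit: only plums fits.
So: house 1 = tennis/pears, house 2 = cricket/plums, house 3 = soccer/cherries.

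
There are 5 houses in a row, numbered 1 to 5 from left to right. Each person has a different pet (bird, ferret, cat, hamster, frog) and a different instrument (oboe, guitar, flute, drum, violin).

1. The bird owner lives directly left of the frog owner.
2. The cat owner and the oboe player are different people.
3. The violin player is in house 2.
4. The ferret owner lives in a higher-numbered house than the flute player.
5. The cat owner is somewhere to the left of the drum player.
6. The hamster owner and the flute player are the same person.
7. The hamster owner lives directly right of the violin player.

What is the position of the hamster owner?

3

The violin player is in house 2 (clue 3).
Clue 7: the hamster owner is in house 3.
Clue 6 places the flute player in house 3.
The bird owner is narrowed to house 1 or 4; consider each.
Placing it in house 4 leads to a contradiction, so it's in house 1.
By clue 1, the frog owner is in house 2.
So house 5 gets ferret for pet.
Clue 5 places the drum player in house 5.
That leaves cat as the pet for house 4.
The only instrument still possible for house 4 is guitar.
The only instrument still possible for house 1 is oboe.
So: house 1 = bird/oboe, house 2 = frog/violin, house 3 = hamster/flute, house 4 = cat/guitar, house 5 = ferret/drum.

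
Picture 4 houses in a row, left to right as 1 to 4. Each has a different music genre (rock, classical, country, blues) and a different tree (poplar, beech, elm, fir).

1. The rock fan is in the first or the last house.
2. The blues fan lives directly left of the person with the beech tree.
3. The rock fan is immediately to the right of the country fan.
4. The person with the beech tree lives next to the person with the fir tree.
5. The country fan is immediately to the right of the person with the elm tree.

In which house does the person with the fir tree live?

Clue 3: the rock fan is in house 4.
From clue 3, the country fan must be in house 3.
From clue 5, the person with the elm tree must be in house 2.
From clue 2, the blues fan must be in house 2.
From clue 2, the person with the beech tree must be in house 3.
The person with the fir tree is in house 4 (clue 4).
House 1's music genre must be classical (nothing else left).
That leaves poplar as the tree for house 1.
So: house 1 = classical/poplar, house 2 = blues/elm, house 3 = country/beech, house 4 = rock/fir.

4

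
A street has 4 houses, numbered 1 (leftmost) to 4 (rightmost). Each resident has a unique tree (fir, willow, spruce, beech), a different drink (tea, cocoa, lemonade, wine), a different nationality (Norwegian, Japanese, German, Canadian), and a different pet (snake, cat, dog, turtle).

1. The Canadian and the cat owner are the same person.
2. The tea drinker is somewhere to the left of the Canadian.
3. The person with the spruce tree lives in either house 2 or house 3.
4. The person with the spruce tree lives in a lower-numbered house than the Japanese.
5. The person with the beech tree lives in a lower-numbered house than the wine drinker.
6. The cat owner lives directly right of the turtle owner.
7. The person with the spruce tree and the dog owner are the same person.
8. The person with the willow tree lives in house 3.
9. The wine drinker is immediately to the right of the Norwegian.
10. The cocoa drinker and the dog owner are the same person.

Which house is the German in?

1

From clue 8, the person with the willow tree must be in house 3.
So house 1 gets beech for tree.
That leaves spruce as the tree for house 2.
House 4 tree: only fir fits.
Clue 7 places the dog owner in house 2.
From clue 10, the cocoa drinker must be in house 2.
The cat owner is in house 4 (clue 6).
The turtle owner is in house 3 (clue 6).
The only nationality still possible for house 1 is German.
So house 2 gets Norwegian for nationality.
So house 1 gets snake for pet.
The Canadian is in house 4 (clue 1).
From clue 9, the wine drinker must be in house 3.
So house 4 gets lemonade for drink.
So house 3 gets Japanese for nationality.
The only drink still possible for house 1 is tea.
So: house 1 = beech/tea/German/snake, house 2 = spruce/cocoa/Norwegian/dog, house 3 = willow/wine/Japanese/turtle, house 4 = fir/lemonade/Canadian/cat.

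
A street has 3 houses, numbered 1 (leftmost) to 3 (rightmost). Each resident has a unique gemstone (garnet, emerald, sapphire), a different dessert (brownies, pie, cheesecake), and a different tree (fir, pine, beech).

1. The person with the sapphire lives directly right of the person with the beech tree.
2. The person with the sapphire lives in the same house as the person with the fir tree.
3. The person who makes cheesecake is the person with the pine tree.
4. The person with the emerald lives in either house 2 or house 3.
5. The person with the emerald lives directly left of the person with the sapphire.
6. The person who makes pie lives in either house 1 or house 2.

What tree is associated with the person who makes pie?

beech

Clue 5: the person with the emerald is in house 2.
The person with the sapphire is in house 3 (clue 5).
House 1's gemstone must be garnet (nothing else left).
Clue 1: the person with the beech tree is in house 2.
From clue 2, the person with the fir tree must be in house 3.
House 1's tree must be pine (nothing else left).
Clue 3: the person who makes cheesecake is in house 1.
That leaves brownies as the dessert for house 3.
That leaves pie as the dessert for house 2.
So: house 1 = garnet/cheesecake/pine, house 2 = emerald/pie/beech, house 3 = sapphire/brownies/fir.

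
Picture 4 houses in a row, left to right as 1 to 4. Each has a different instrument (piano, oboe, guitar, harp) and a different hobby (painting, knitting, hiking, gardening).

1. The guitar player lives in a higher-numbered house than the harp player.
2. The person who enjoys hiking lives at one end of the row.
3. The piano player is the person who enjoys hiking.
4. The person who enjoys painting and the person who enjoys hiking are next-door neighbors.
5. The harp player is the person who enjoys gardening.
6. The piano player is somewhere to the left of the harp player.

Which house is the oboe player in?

2

Clue 6: the piano player is in house 1.
Clue 3: the person who enjoys hiking is in house 1.
The person who enjoys painting is in house 2 (clue 4).
That leaves gardening as the hobby for house 3.
That leaves knitting as the hobby for house 4.
From clue 5, the harp player must be in house 3.
That leaves oboe as the instrument for house 2.
So house 4 gets guitar for instrument.
So: house 1 = piano/hiking, house 2 = oboe/painting, house 3 = harp/gardening, house 4 = guitar/knitting.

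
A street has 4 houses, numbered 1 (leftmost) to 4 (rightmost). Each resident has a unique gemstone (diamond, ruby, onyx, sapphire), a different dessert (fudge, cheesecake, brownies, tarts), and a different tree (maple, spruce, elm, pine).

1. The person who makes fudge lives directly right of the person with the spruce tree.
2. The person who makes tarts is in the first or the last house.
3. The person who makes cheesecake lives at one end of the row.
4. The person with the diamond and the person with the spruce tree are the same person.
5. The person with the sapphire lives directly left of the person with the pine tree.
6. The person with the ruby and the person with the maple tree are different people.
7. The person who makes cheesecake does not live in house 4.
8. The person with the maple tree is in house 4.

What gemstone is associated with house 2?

The person who makes cheesecake is in house 1 (clue 7).
From clue 8, the person with the maple tree must be in house 4.
That leaves tarts as the dessert for house 4.
That leaves onyx as the gemstone for house 4.
The only gemstone still possible for house 3 is ruby.
The person with the diamond is narrowed to house 1 or 2; consider each.
Placing it in house 2 leads to a contradiction, so it's in house 1.
From clue 4, the person with the spruce tree must be in house 1.
House 2's gemstone must be sapphire (nothing else left).
Clue 1 places the person who makes fudge in house 2.
By clue 5, the person with the pine tree is in house 3.
So house 3 gets brownies for dessert.
The only tree still possible for house 2 is elm.
So: house 1 = diamond/cheesecake/spruce, house 2 = sapphire/fudge/elm, house 3 = ruby/brownies/pine, house 4 = onyx/tarts/maple.

sapphire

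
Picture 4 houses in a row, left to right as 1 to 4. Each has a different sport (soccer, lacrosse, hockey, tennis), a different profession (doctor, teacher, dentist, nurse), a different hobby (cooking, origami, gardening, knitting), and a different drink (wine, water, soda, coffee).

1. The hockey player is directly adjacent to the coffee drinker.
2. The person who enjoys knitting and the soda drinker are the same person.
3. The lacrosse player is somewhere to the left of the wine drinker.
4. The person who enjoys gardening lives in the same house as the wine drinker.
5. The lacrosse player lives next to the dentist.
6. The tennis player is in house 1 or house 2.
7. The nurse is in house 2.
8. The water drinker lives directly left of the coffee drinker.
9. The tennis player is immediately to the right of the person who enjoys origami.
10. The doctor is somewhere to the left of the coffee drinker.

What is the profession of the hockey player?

doctor

By clue 7, the nurse is in house 2.
Clue 9 places the tennis player in house 2.
By clue 9, the person who enjoys origami is in house 1.
The lacrosse player is in house 3 (clue 5).
The dentist is in house 4 (clue 5).
House 1's drink must be water (nothing else left).
From clue 3, the wine drinker must be in house 4.
Clue 4 places the person who enjoys gardening in house 4.
From clue 8, the coffee drinker must be in house 2.
From clue 10, the doctor must be in house 1.
House 3 profession: only teacher fits.
So house 3 gets soda for drink.
Clue 1 places the hockey player in house 1.
From clue 2, the person who enjoys knitting must be in house 3.
So house 4 gets soccer for sport.
The only hobby still possible for house 2 is cooking.
So: house 1 = hockey/doctor/origami/water, house 2 = tennis/nurse/cooking/coffee, house 3 = lacrosse/teacher/knitting/soda, house 4 = soccer/dentist/gardening/wine.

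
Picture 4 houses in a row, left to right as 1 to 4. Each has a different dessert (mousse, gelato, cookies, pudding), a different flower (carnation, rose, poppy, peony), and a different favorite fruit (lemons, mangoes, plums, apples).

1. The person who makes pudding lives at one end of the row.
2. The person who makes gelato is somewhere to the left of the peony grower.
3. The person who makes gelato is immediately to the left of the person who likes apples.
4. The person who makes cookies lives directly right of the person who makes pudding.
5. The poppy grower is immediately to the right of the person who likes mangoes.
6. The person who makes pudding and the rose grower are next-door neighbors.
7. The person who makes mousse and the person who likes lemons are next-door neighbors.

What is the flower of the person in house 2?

By clue 4, the person who makes cookies is in house 2.
By clue 4, the person who makes pudding is in house 1.
By clue 6, the rose grower is in house 2.
So house 4 gets mousse for dessert.
That leaves carnation as the flower for house 1.
Clue 2 places the peony grower in house 4.
The person who likes apples is in house 4 (clue 3).
The person who likes lemons is in house 3 (clue 7).
House 3 dessert: only gelato fits.
House 3 flower: only poppy fits.
The only favorite fruit still possible for house 1 is plums.
So house 2 gets mangoes for favorite fruit.
So: house 1 = pudding/carnation/plums, house 2 = cookies/rose/mangoes, house 3 = gelato/poppy/lemons, house 4 = mousse/peony/apples.

rose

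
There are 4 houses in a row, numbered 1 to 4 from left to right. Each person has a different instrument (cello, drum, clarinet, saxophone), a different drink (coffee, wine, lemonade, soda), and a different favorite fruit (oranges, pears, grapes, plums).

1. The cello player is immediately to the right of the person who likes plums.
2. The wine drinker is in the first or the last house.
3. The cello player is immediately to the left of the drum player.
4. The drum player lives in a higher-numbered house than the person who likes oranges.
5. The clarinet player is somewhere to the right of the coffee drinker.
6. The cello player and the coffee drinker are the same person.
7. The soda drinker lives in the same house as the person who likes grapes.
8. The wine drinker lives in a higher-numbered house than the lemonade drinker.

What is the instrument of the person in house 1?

saxophone

From clue 8, the wine drinker must be in house 4.
So house 1 gets saxophone for instrument.
House 2 instrument: only cello fits.
House 4 favorite fruit: only pears fits.
By clue 1, the person who likes plums is in house 1.
By clue 3, the drum player is in house 3.
Clue 6: the coffee drinker is in house 2.
That leaves clarinet as the instrument for house 4.
House 3's favorite fruit must be grapes (nothing else left).
By clue 7, the soda drinker is in house 3.
That leaves lemonade as the drink for house 1.
House 2's favorite fruit must be oranges (nothing else left).
So: house 1 = saxophone/lemonade/plums, house 2 = cello/coffee/oranges, house 3 = drum/soda/grapes, house 4 = clarinet/wine/pears.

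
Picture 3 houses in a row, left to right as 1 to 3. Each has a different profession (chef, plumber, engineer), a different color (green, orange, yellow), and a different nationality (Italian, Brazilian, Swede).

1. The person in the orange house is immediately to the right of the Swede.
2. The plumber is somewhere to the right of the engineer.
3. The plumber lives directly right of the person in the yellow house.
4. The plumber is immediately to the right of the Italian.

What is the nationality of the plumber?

Swede

So house 3 gets Brazilian for nationality.
The engineer is narrowed to house 1 or 2; consider each.
Placing it in house 2 leads to a contradiction, so it's in house 1.
The chef is narrowed to house 2 or 3; consider each.
Placing it in house 2 leads to a contradiction, so it's in house 3.
So house 2 gets plumber for profession.
By clue 3, the person in the yellow house is in house 1.
By clue 4, the Italian is in house 1.
That leaves Swede as the nationality for house 2.
From clue 1, the person in the orange house must be in house 3.
So house 2 gets green for color.
So: house 1 = engineer/yellow/Italian, house 2 = plumber/green/Swede, house 3 = chef/orange/Brazilian.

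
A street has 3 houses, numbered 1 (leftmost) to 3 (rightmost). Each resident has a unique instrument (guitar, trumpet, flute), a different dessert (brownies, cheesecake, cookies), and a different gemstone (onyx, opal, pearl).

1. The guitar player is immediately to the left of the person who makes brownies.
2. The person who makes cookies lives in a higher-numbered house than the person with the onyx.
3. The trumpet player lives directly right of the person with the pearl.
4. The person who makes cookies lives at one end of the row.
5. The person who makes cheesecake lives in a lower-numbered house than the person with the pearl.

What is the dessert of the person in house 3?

From clue 4, the person who makes cookies must be in house 3.
Clue 5 places the person who makes cheesecake in house 1.
The person with the pearl is in house 2 (clue 5).
House 2's dessert must be brownies (nothing else left).
House 3's gemstone must be opal (nothing else left).
Clue 1 places the guitar player in house 1.
Clue 3 places the trumpet player in house 3.
House 2's instrument must be flute (nothing else left).
The only gemstone still possible for house 1 is onyx.
So: house 1 = guitar/cheesecake/onyx, house 2 = flute/brownies/pearl, house 3 = trumpet/cookies/opal.

cookies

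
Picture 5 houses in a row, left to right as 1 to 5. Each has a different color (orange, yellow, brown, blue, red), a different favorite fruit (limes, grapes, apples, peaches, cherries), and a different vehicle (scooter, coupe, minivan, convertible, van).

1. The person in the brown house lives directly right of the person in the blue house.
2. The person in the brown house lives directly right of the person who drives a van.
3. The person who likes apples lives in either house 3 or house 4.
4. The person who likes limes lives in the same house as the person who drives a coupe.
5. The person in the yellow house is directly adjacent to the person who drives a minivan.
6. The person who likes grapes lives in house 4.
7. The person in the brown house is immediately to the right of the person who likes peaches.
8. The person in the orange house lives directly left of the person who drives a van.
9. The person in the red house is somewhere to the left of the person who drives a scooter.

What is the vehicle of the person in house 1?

coupe

Clue 6 places the person who likes grapes in house 4.
So house 3 gets apples for favorite fruit.
Clue 7 places the person in the brown house in house 3.
By clue 7, the person who likes peaches is in house 2.
House 5's color must be yellow (nothing else left).
By clue 1, the person in the blue house is in house 2.
From clue 2, the person who drives a van must be in house 2.
The person who drives a minivan is in house 4 (clue 5).
By clue 8, the person in the orange house is in house 1.
So house 4 gets red for color.
By clue 9, the person who drives a scooter is in house 5.
So house 1 gets coupe for vehicle.
The only vehicle still possible for house 3 is convertible.
Clue 4: the person who likes limes is in house 1.
That leaves cherries as the favorite fruit for house 5.
So: house 1 = orange/limes/coupe, house 2 = blue/peaches/van, house 3 = brown/apples/convertible, house 4 = red/grapes/minivan, house 5 = yellow/cherries/scooter.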